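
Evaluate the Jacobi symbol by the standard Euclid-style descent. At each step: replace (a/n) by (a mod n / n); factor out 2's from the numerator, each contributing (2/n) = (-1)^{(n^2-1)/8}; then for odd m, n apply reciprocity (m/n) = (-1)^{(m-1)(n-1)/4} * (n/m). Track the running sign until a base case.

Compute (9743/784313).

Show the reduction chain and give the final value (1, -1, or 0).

1

flip (9743/784313) -> (784313/9743): both odd, 9743 mod 4 = 3, 784313 mod 4 = 1, so the flip contributes +1; sign now +1
(784313/9743): 784313 mod 9743 = 4873, so (784313/9743) = (4873/9743)
flip (4873/9743) -> (9743/4873): both odd, 4873 mod 4 = 1, 9743 mod 4 = 3, so the flip contributes +1; sign now +1
(9743/4873): 9743 mod 4873 = 4870, so (9743/4873) = (4870/4873)
factor out 2^1: 4870 = 2^1·2435; with 4873 mod 8 = 1, (2/4873) = +1; sign now +1; continue with (2435/4873)
flip (2435/4873) -> (4873/2435): both odd, 2435 mod 4 = 3, 4873 mod 4 = 1, so the flip contributes +1; sign now +1
(4873/2435): 4873 mod 2435 = 3, so (4873/2435) = (3/2435)
flip (3/2435) -> (2435/3): both odd, 3 mod 4 = 3, 2435 mod 4 = 3, so the flip contributes -1; sign now -1
(2435/3): 2435 mod 3 = 2, so (2435/3) = (2/3)
factor out 2^1: 2 = 2^1·1; with 3 mod 8 = 3, (2/3) = -1; sign now +1; continue with (1/3)
reached (1/3) = 1, so the symbol is +1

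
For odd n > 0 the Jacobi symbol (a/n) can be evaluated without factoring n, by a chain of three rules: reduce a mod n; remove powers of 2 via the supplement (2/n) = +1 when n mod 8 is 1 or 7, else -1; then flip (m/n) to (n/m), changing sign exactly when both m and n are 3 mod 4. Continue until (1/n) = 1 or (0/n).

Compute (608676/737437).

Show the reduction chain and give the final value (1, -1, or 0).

1

factor out 2^2: 608676 = 2^2·152169; with 737437 mod 8 = 5, (2/737437) = -1; sign now +1; continue with (152169/737437)
flip (152169/737437) -> (737437/152169): both odd, 152169 mod 4 = 1, 737437 mod 4 = 1, so the flip contributes +1; sign now +1
(737437/152169): 737437 mod 152169 = 128761, so (737437/152169) = (128761/152169)
flip (128761/152169) -> (152169/128761): both odd, 128761 mod 4 = 1, 152169 mod 4 = 1, so the flip contributes +1; sign now +1
(152169/128761): 152169 mod 128761 = 23408, so (152169/128761) = (23408/128761)
factor out 2^4: 23408 = 2^4·1463; with 128761 mod 8 = 1, (2/128761) = +1; sign now +1; continue with (1463/128761)
flip (1463/128761) -> (128761/1463): both odd, 1463 mod 4 = 3, 128761 mod 4 = 1, so the flip contributes +1; sign now +1
(128761/1463): 128761 mod 1463 = 17, so (128761/1463) = (17/1463)
flip (17/1463) -> (1463/17): both odd, 17 mod 4 = 1, 1463 mod 4 = 3, so the flip contributes +1; sign now +1
(1463/17): 1463 mod 17 = 1, so (1463/17) = (1/17)
reached (1/17) = 1, so the symbol is +1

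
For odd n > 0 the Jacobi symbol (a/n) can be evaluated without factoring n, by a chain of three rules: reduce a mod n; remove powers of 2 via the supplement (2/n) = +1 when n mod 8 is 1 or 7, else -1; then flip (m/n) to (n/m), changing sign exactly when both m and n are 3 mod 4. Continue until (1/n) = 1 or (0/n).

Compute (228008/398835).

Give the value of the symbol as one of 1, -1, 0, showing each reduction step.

factor out 2^3: 228008 = 2^3·28501; with 398835 mod 8 = 3, (2/398835) = -1; sign now -1; continue with (28501/398835)
flip (28501/398835) -> (398835/28501): both odd, 28501 mod 4 = 1, 398835 mod 4 = 3, so the flip contributes +1; sign now -1
(398835/28501): 398835 mod 28501 = 28322, so (398835/28501) = (28322/28501)
factor out 2^1: 28322 = 2^1·14161; with 28501 mod 8 = 5, (2/28501) = -1; sign now +1; continue with (14161/28501)
flip (14161/28501) -> (28501/14161): both odd, 14161 mod 4 = 1, 28501 mod 4 = 1, so the flip contributes +1; sign now +1
(28501/14161): 28501 mod 14161 = 179, so (28501/14161) = (179/14161)
flip (179/14161) -> (14161/179): both odd, 179 mod 4 = 3, 14161 mod 4 = 1, so the flip contributes +1; sign now +1
(14161/179): 14161 mod 179 = 20, so (14161/179) = (20/179)
factor out 2^2: 20 = 2^2·5; with 179 mod 8 = 3, (2/179) = -1; sign now +1; continue with (5/179)
flip (5/179) -> (179/5): both odd, 5 mod 4 = 1, 179 mod 4 = 3, so the flip contributes +1; sign now +1
(179/5): 179 mod 5 = 4, so (179/5) = (4/5)
factor out 2^2: 4 = 2^2·1; with 5 mod 8 = 5, (2/5) = -1; sign now +1; continue with (1/5)
reached (1/5) = 1, so the symbol is +1

1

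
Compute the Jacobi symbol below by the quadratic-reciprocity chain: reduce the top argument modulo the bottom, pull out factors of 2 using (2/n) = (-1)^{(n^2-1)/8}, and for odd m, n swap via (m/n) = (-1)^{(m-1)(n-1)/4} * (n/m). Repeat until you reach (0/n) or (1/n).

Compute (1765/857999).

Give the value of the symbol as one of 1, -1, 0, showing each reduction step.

reciprocity: (1765/857999) = +1·(857999/1765) since 1765 mod 4 = 1, 857999 mod 4 = 3; sign now +1
(857999/1765) = (209/1765)   [reduce mod 1765]
reciprocity: (209/1765) = +1·(1765/209) since 209 mod 4 = 1, 1765 mod 4 = 1; sign now +1
(1765/209) = (93/209)   [reduce mod 209]
reciprocity: (93/209) = +1·(209/93) since 93 mod 4 = 1, 209 mod 4 = 1; sign now +1
(209/93) = (23/93)   [reduce mod 93]
reciprocity: (23/93) = +1·(93/23) since 23 mod 4 = 3, 93 mod 4 = 1; sign now +1
(93/23) = (1/23)   [reduce mod 23]
(1/23) = 1; final value = sign = +1

1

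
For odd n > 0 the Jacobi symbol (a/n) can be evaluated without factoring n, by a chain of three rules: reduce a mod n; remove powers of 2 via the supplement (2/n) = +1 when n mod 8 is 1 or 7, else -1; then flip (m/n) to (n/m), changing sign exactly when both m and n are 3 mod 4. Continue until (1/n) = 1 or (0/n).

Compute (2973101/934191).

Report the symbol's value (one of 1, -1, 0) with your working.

1

(2973101/934191): 2973101 mod 934191 = 170528, so (2973101/934191) = (170528/934191)
factor out 2^5: 170528 = 2^5·5329; with 934191 mod 8 = 7, (2/934191) = +1; sign now +1; continue with (5329/934191)
flip (5329/934191) -> (934191/5329): both odd, 5329 mod 4 = 1, 934191 mod 4 = 3, so the flip contributes +1; sign now +1
(934191/5329): 934191 mod 5329 = 1616, so (934191/5329) = (1616/5329)
factor out 2^4: 1616 = 2^4·101; with 5329 mod 8 = 1, (2/5329) = +1; sign now +1; continue with (101/5329)
flip (101/5329) -> (5329/101): both odd, 101 mod 4 = 1, 5329 mod 4 = 1, so the flip contributes +1; sign now +1
(5329/101): 5329 mod 101 = 77, so (5329/101) = (77/101)
flip (77/101) -> (101/77): both odd, 77 mod 4 = 1, 101 mod 4 = 1, so the flip contributes +1; sign now +1
(101/77): 101 mod 77 = 24, so (101/77) = (24/77)
factor out 2^3: 24 = 2^3·3; with 77 mod 8 = 5, (2/77) = -1; sign now -1; continue with (3/77)
flip (3/77) -> (77/3): both odd, 3 mod 4 = 3, 77 mod 4 = 1, so the flip contributes +1; sign now -1
(77/3): 77 mod 3 = 2, so (77/3) = (2/3)
factor out 2^1: 2 = 2^1·1; with 3 mod 8 = 3, (2/3) = -1; sign now +1; continue with (1/3)
reached (1/3) = 1, so the symbol is +1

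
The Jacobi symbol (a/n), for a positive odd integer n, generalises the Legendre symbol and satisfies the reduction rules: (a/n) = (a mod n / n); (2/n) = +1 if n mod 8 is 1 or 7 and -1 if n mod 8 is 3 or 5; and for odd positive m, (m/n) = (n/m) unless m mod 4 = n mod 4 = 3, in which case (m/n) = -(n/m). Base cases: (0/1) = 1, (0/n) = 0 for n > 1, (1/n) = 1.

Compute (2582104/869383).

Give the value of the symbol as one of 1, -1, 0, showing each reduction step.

1

(2582104/869383) = (843338/869383)   [reduce mod 869383]
843338 = 2^1·421669; (2/869383) = +1 since 869383 mod 8 = 7, so (843338/869383) = (+1)^1·(421669/869383); sign now +1
reciprocity: (421669/869383) = +1·(869383/421669) since 421669 mod 4 = 1, 869383 mod 4 = 3; sign now +1
(869383/421669) = (26045/421669)   [reduce mod 421669]
reciprocity: (26045/421669) = +1·(421669/26045) since 26045 mod 4 = 1, 421669 mod 4 = 1; sign now +1
(421669/26045) = (4949/26045)   [reduce mod 26045]
reciprocity: (4949/26045) = +1·(26045/4949) since 4949 mod 4 = 1, 26045 mod 4 = 1; sign now +1
(26045/4949) = (1300/4949)   [reduce mod 4949]
1300 = 2^2·325; (2/4949) = -1 since 4949 mod 8 = 5, so (1300/4949) = (-1)^2·(325/4949); sign now +1
reciprocity: (325/4949) = +1·(4949/325) since 325 mod 4 = 1, 4949 mod 4 = 1; sign now +1
(4949/325) = (74/325)   [reduce mod 325]
74 = 2^1·37; (2/325) = -1 since 325 mod 8 = 5, so (74/325) = (-1)^1·(37/325); sign now -1
reciprocity: (37/325) = +1·(325/37) since 37 mod 4 = 1, 325 mod 4 = 1; sign now -1
(325/37) = (29/37)   [reduce mod 37]
reciprocity: (29/37) = +1·(37/29) since 29 mod 4 = 1, 37 mod 4 = 1; sign now -1
(37/29) = (8/29)   [reduce mod 29]
8 = 2^3·1; (2/29) = -1 since 29 mod 8 = 5, so (8/29) = (-1)^3·(1/29); sign now +1
(1/29) = 1; final value = sign = +1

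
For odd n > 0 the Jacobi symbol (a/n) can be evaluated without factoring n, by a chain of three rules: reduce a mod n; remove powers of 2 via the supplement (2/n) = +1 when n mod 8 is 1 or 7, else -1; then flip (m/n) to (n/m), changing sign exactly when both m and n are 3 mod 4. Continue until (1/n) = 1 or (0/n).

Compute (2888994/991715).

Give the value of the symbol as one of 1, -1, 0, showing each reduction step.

(2888994/991715) = (905564/991715)   [reduce mod 991715]
905564 = 2^2·226391; (2/991715) = -1 since 991715 mod 8 = 3, so (905564/991715) = (-1)^2·(226391/991715); sign now +1
reciprocity: (226391/991715) = -1·(991715/226391) since 226391 mod 4 = 3, 991715 mod 4 = 3; sign now -1
(991715/226391) = (86151/226391)   [reduce mod 226391]
reciprocity: (86151/226391) = -1·(226391/86151) since 86151 mod 4 = 3, 226391 mod 4 = 3; sign now +1
(226391/86151) = (54089/86151)   [reduce mod 86151]
reciprocity: (54089/86151) = +1·(86151/54089) since 54089 mod 4 = 1, 86151 mod 4 = 3; sign now +1
(86151/54089) = (32062/54089)   [reduce mod 54089]
32062 = 2^1·16031; (2/54089) = +1 since 54089 mod 8 = 1, so (32062/54089) = (+1)^1·(16031/54089); sign now +1
reciprocity: (16031/54089) = +1·(54089/16031) since 16031 mod 4 = 3, 54089 mod 4 = 1; sign now +1
(54089/16031) = (5996/16031)   [reduce mod 16031]
5996 = 2^2·1499; (2/16031) = +1 since 16031 mod 8 = 7, so (5996/16031) = (+1)^2·(1499/16031); sign now +1
reciprocity: (1499/16031) = -1·(16031/1499) since 1499 mod 4 = 3, 16031 mod 4 = 3; sign now -1
(16031/1499) = (1041/1499)   [reduce mod 1499]
reciprocity: (1041/1499) = +1·(1499/1041) since 1041 mod 4 = 1, 1499 mod 4 = 3; sign now -1
(1499/1041) = (458/1041)   [reduce mod 1041]
458 = 2^1·229; (2/1041) = +1 since 1041 mod 8 = 1, so (458/1041) = (+1)^1·(229/1041); sign now -1
reciprocity: (229/1041) = +1·(1041/229) since 229 mod 4 = 1, 1041 mod 4 = 1; sign now -1
(1041/229) = (125/229)   [reduce mod 229]
reciprocity: (125/229) = +1·(229/125) since 125 mod 4 = 1, 229 mod 4 = 1; sign now -1
(229/125) = (104/125)   [reduce mod 125]
104 = 2^3·13; (2/125) = -1 since 125 mod 8 = 5, so (104/125) = (-1)^3·(13/125); sign now +1
reciprocity: (13/125) = +1·(125/13) since 13 mod 4 = 1, 125 mod 4 = 1; sign now +1
(125/13) = (8/13)   [reduce mod 13]
8 = 2^3·1; (2/13) = -1 since 13 mod 8 = 5, so (8/13) = (-1)^3·(1/13); sign now -1
(1/13) = 1; final value = sign = -1

-1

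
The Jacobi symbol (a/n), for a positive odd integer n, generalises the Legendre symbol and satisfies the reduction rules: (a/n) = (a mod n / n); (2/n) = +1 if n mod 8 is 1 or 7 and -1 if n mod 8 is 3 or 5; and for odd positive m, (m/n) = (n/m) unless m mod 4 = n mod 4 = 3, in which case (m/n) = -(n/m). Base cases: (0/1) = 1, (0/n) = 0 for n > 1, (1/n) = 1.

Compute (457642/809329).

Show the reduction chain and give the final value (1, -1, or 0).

-1

factor out 2^1: 457642 = 2^1·228821; with 809329 mod 8 = 1, (2/809329) = +1; sign now +1; continue with (228821/809329)
flip (228821/809329) -> (809329/228821): both odd, 228821 mod 4 = 1, 809329 mod 4 = 1, so the flip contributes +1; sign now +1
(809329/228821): 809329 mod 228821 = 122866, so (809329/228821) = (122866/228821)
factor out 2^1: 122866 = 2^1·61433; with 228821 mod 8 = 5, (2/228821) = -1; sign now -1; continue with (61433/228821)
flip (61433/228821) -> (228821/61433): both odd, 61433 mod 4 = 1, 228821 mod 4 = 1, so the flip contributes +1; sign now -1
(228821/61433): 228821 mod 61433 = 44522, so (228821/61433) = (44522/61433)
factor out 2^1: 44522 = 2^1·22261; with 61433 mod 8 = 1, (2/61433) = +1; sign now -1; continue with (22261/61433)
flip (22261/61433) -> (61433/22261): both odd, 22261 mod 4 = 1, 61433 mod 4 = 1, so the flip contributes +1; sign now -1
(61433/22261): 61433 mod 22261 = 16911, so (61433/22261) = (16911/22261)
flip (16911/22261) -> (22261/16911): both odd, 16911 mod 4 = 3, 22261 mod 4 = 1, so the flip contributes +1; sign now -1
(22261/16911): 22261 mod 16911 = 5350, so (22261/16911) = (5350/16911)
factor out 2^1: 5350 = 2^1·2675; with 16911 mod 8 = 7, (2/16911) = +1; sign now -1; continue with (2675/16911)
flip (2675/16911) -> (16911/2675): both odd, 2675 mod 4 = 3, 16911 mod 4 = 3, so the flip contributes -1; sign now +1
(16911/2675): 16911 mod 2675 = 861, so (16911/2675) = (861/2675)
flip (861/2675) -> (2675/861): both odd, 861 mod 4 = 1, 2675 mod 4 = 3, so the flip contributes +1; sign now +1
(2675/861): 2675 mod 861 = 92, so (2675/861) = (92/861)
factor out 2^2: 92 = 2^2·23; with 861 mod 8 = 5, (2/861) = -1; sign now +1; continue with (23/861)
flip (23/861) -> (861/23): both odd, 23 mod 4 = 3, 861 mod 4 = 1, so the flip contributes +1; sign now +1
(861/23): 861 mod 23 = 10, so (861/23) = (10/23)
factor out 2^1: 10 = 2^1·5; with 23 mod 8 = 7, (2/23) = +1; sign now +1; continue with (5/23)
flip (5/23) -> (23/5): both odd, 5 mod 4 = 1, 23 mod 4 = 3, so the flip contributes +1; sign now +1
(23/5): 23 mod 5 = 3, so (23/5) = (3/5)
flip (3/5) -> (5/3): both odd, 3 mod 4 = 3, 5 mod 4 = 1, so the flip contributes +1; sign now +1
(5/3): 5 mod 3 = 2, so (5/3) = (2/3)
factor out 2^1: 2 = 2^1·1; with 3 mod 8 = 3, (2/3) = -1; sign now -1; continue with (1/3)
reached (1/3) = 1, so the symbol is -1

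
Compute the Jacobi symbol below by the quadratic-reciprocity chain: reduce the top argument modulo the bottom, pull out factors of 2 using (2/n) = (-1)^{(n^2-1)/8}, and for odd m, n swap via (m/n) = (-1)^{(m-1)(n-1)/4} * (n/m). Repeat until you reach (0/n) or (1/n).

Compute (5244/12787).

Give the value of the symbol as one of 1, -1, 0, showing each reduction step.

0

5244 = 2^2·1311; (2/12787) = -1 since 12787 mod 8 = 3, so (5244/12787) = (-1)^2·(1311/12787); sign now +1
reciprocity: (1311/12787) = -1·(12787/1311) since 1311 mod 4 = 3, 12787 mod 4 = 3; sign now -1
(12787/1311) = (988/1311)   [reduce mod 1311]
988 = 2^2·247; (2/1311) = +1 since 1311 mod 8 = 7, so (988/1311) = (+1)^2·(247/1311); sign now -1
reciprocity: (247/1311) = -1·(1311/247) since 247 mod 4 = 3, 1311 mod 4 = 3; sign now +1
(1311/247) = (76/247)   [reduce mod 247]
76 = 2^2·19; (2/247) = +1 since 247 mod 8 = 7, so (76/247) = (+1)^2·(19/247); sign now +1
reciprocity: (19/247) = -1·(247/19) since 19 mod 4 = 3, 247 mod 4 = 3; sign now -1
(247/19) = (0/19)   [reduce mod 19]
(0/19) = 0   [gcd(a, n) > 1]; final value = 0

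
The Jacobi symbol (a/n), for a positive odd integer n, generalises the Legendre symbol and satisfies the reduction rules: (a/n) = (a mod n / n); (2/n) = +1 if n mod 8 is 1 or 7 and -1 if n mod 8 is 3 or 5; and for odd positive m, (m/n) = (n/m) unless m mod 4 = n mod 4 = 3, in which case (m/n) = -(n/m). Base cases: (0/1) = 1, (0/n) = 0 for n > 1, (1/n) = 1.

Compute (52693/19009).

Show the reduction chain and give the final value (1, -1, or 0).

(52693/19009) = (14675/19009)   [reduce mod 19009]
reciprocity: (14675/19009) = +1·(19009/14675) since 14675 mod 4 = 3, 19009 mod 4 = 1; sign now +1
(19009/14675) = (4334/14675)   [reduce mod 14675]
4334 = 2^1·2167; (2/14675) = -1 since 14675 mod 8 = 3, so (4334/14675) = (-1)^1·(2167/14675); sign now -1
reciprocity: (2167/14675) = -1·(14675/2167) since 2167 mod 4 = 3, 14675 mod 4 = 3; sign now +1
(14675/2167) = (1673/2167)   [reduce mod 2167]
reciprocity: (1673/2167) = +1·(2167/1673) since 1673 mod 4 = 1, 2167 mod 4 = 3; sign now +1
(2167/1673) = (494/1673)   [reduce mod 1673]
494 = 2^1·247; (2/1673) = +1 since 1673 mod 8 = 1, so (494/1673) = (+1)^1·(247/1673); sign now +1
reciprocity: (247/1673) = +1·(1673/247) since 247 mod 4 = 3, 1673 mod 4 = 1; sign now +1
(1673/247) = (191/247)   [reduce mod 247]
reciprocity: (191/247) = -1·(247/191) since 191 mod 4 = 3, 247 mod 4 = 3; sign now -1
(247/191) = (56/191)   [reduce mod 191]
56 = 2^3·7; (2/191) = +1 since 191 mod 8 = 7, so (56/191) = (+1)^3·(7/191); sign now -1
reciprocity: (7/191) = -1·(191/7) since 7 mod 4 = 3, 191 mod 4 = 3; sign now +1
(191/7) = (2/7)   [reduce mod 7]
2 = 2^1·1; (2/7) = +1 since 7 mod 8 = 7, so (2/7) = (+1)^1·(1/7); sign now +1
(1/7) = 1; final value = sign = +1

1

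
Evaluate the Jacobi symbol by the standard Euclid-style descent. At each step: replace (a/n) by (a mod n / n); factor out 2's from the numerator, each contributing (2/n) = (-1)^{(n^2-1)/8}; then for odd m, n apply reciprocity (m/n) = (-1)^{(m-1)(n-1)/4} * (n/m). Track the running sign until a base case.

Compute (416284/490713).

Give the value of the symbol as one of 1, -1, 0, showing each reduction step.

-1

factor out 2^2: 416284 = 2^2·104071; with 490713 mod 8 = 1, (2/490713) = +1; sign now +1; continue with (104071/490713)
flip (104071/490713) -> (490713/104071): both odd, 104071 mod 4 = 3, 490713 mod 4 = 1, so the flip contributes +1; sign now +1
(490713/104071): 490713 mod 104071 = 74429, so (490713/104071) = (74429/104071)
flip (74429/104071) -> (104071/74429): both odd, 74429 mod 4 = 1, 104071 mod 4 = 3, so the flip contributes +1; sign now +1
(104071/74429): 104071 mod 74429 = 29642, so (104071/74429) = (29642/74429)
factor out 2^1: 29642 = 2^1·14821; with 74429 mod 8 = 5, (2/74429) = -1; sign now -1; continue with (14821/74429)
flip (14821/74429) -> (74429/14821): both odd, 14821 mod 4 = 1, 74429 mod 4 = 1, so the flip contributes +1; sign now -1
(74429/14821): 74429 mod 14821 = 324, so (74429/14821) = (324/14821)
factor out 2^2: 324 = 2^2·81; with 14821 mod 8 = 5, (2/14821) = -1; sign now -1; continue with (81/14821)
flip (81/14821) -> (14821/81): both odd, 81 mod 4 = 1, 14821 mod 4 = 1, so the flip contributes +1; sign now -1
(14821/81): 14821 mod 81 = 79, so (14821/81) = (79/81)
flip (79/81) -> (81/79): both odd, 79 mod 4 = 3, 81 mod 4 = 1, so the flip contributes +1; sign now -1
(81/79): 81 mod 79 = 2, so (81/79) = (2/79)
factor out 2^1: 2 = 2^1·1; with 79 mod 8 = 7, (2/79) = +1; sign now -1; continue with (1/79)
reached (1/79) = 1, so the symbol is -1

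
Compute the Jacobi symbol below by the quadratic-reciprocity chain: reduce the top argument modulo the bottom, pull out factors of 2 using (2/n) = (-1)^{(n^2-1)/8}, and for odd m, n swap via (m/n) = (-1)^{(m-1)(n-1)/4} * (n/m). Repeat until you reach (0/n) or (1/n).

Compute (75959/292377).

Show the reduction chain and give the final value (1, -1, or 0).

reciprocity: (75959/292377) = +1·(292377/75959) since 75959 mod 4 = 3, 292377 mod 4 = 1; sign now +1
(292377/75959) = (64500/75959)   [reduce mod 75959]
64500 = 2^2·16125; (2/75959) = +1 since 75959 mod 8 = 7, so (64500/75959) = (+1)^2·(16125/75959); sign now +1
reciprocity: (16125/75959) = +1·(75959/16125) since 16125 mod 4 = 1, 75959 mod 4 = 3; sign now +1
(75959/16125) = (11459/16125)   [reduce mod 16125]
reciprocity: (11459/16125) = +1·(16125/11459) since 11459 mod 4 = 3, 16125 mod 4 = 1; sign now +1
(16125/11459) = (4666/11459)   [reduce mod 11459]
4666 = 2^1·2333; (2/11459) = -1 since 11459 mod 8 = 3, so (4666/11459) = (-1)^1·(2333/11459); sign now -1
reciprocity: (2333/11459) = +1·(11459/2333) since 2333 mod 4 = 1, 11459 mod 4 = 3; sign now -1
(11459/2333) = (2127/2333)   [reduce mod 2333]
reciprocity: (2127/2333) = +1·(2333/2127) since 2127 mod 4 = 3, 2333 mod 4 = 1; sign now -1
(2333/2127) = (206/2127)   [reduce mod 2127]
206 = 2^1·103; (2/2127) = +1 since 2127 mod 8 = 7, so (206/2127) = (+1)^1·(103/2127); sign now -1
reciprocity: (103/2127) = -1·(2127/103) since 103 mod 4 = 3, 2127 mod 4 = 3; sign now +1
(2127/103) = (67/103)   [reduce mod 103]
reciprocity: (67/103) = -1·(103/67) since 67 mod 4 = 3, 103 mod 4 = 3; sign now -1
(103/67) = (36/67)   [reduce mod 67]
36 = 2^2·9; (2/67) = -1 since 67 mod 8 = 3, so (36/67) = (-1)^2·(9/67); sign now -1
reciprocity: (9/67) = +1·(67/9) since 9 mod 4 = 1, 67 mod 4 = 3; sign now -1
(67/9) = (4/9)   [reduce mod 9]
4 = 2^2·1; (2/9) = +1 since 9 mod 8 = 1, so (4/9) = (+1)^2·(1/9); sign now -1
(1/9) = 1; final value = sign = -1

-1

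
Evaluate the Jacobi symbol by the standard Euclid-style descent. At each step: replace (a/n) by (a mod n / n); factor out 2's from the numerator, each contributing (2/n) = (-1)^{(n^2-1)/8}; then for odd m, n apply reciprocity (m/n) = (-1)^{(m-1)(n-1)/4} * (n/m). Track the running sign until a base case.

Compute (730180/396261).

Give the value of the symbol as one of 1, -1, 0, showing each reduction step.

-1

(730180/396261): 730180 mod 396261 = 333919, so (730180/396261) = (333919/396261)
flip (333919/396261) -> (396261/333919): both odd, 333919 mod 4 = 3, 396261 mod 4 = 1, so the flip contributes +1; sign now +1
(396261/333919): 396261 mod 333919 = 62342, so (396261/333919) = (62342/333919)
factor out 2^1: 62342 = 2^1·31171; with 333919 mod 8 = 7, (2/333919) = +1; sign now +1; continue with (31171/333919)
flip (31171/333919) -> (333919/31171): both odd, 31171 mod 4 = 3, 333919 mod 4 = 3, so the flip contributes -1; sign now -1
(333919/31171): 333919 mod 31171 = 22209, so (333919/31171) = (22209/31171)
flip (22209/31171) -> (31171/22209): both odd, 22209 mod 4 = 1, 31171 mod 4 = 3, so the flip contributes +1; sign now -1
(31171/22209): 31171 mod 22209 = 8962, so (31171/22209) = (8962/22209)
factor out 2^1: 8962 = 2^1·4481; with 22209 mod 8 = 1, (2/22209) = +1; sign now -1; continue with (4481/22209)
flip (4481/22209) -> (22209/4481): both odd, 4481 mod 4 = 1, 22209 mod 4 = 1, so the flip contributes +1; sign now -1
(22209/4481): 22209 mod 4481 = 4285, so (22209/4481) = (4285/4481)
flip (4285/4481) -> (4481/4285): both odd, 4285 mod 4 = 1, 4481 mod 4 = 1, so the flip contributes +1; sign now -1
(4481/4285): 4481 mod 4285 = 196, so (4481/4285) = (196/4285)
factor out 2^2: 196 = 2^2·49; with 4285 mod 8 = 5, (2/4285) = -1; sign now -1; continue with (49/4285)
flip (49/4285) -> (4285/49): both odd, 49 mod 4 = 1, 4285 mod 4 = 1, so the flip contributes +1; sign now -1
(4285/49): 4285 mod 49 = 22, so (4285/49) = (22/49)
factor out 2^1: 22 = 2^1·11; with 49 mod 8 = 1, (2/49) = +1; sign now -1; continue with (11/49)
flip (11/49) -> (49/11): both odd, 11 mod 4 = 3, 49 mod 4 = 1, so the flip contributes +1; sign now -1
(49/11): 49 mod 11 = 5, so (49/11) = (5/11)
flip (5/11) -> (11/5): both odd, 5 mod 4 = 1, 11 mod 4 = 3, so the flip contributes +1; sign now -1
(11/5): 11 mod 5 = 1, so (11/5) = (1/5)
reached (1/5) = 1, so the symbol is -1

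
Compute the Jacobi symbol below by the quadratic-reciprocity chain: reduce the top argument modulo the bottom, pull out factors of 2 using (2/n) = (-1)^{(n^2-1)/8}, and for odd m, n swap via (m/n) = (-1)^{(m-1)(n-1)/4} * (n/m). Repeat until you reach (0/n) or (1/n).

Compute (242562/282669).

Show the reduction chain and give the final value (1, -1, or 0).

0

factor out 2^1: 242562 = 2^1·121281; with 282669 mod 8 = 5, (2/282669) = -1; sign now -1; continue with (121281/282669)
flip (121281/282669) -> (282669/121281): both odd, 121281 mod 4 = 1, 282669 mod 4 = 1, so the flip contributes +1; sign now -1
(282669/121281): 282669 mod 121281 = 40107, so (282669/121281) = (40107/121281)
flip (40107/121281) -> (121281/40107): both odd, 40107 mod 4 = 3, 121281 mod 4 = 1, so the flip contributes +1; sign now -1
(121281/40107): 121281 mod 40107 = 960, so (121281/40107) = (960/40107)
factor out 2^6: 960 = 2^6·15; with 40107 mod 8 = 3, (2/40107) = -1; sign now -1; continue with (15/40107)
flip (15/40107) -> (40107/15): both odd, 15 mod 4 = 3, 40107 mod 4 = 3, so the flip contributes -1; sign now +1
(40107/15): 40107 mod 15 = 12, so (40107/15) = (12/15)
factor out 2^2: 12 = 2^2·3; with 15 mod 8 = 7, (2/15) = +1; sign now +1; continue with (3/15)
flip (3/15) -> (15/3): both odd, 3 mod 4 = 3, 15 mod 4 = 3, so the flip contributes -1; sign now -1
(15/3): 15 mod 3 = 0, so (15/3) = (0/3)
reached (0/3); gcd(a, n) > 1, so (0/3) = 0 and the symbol is 0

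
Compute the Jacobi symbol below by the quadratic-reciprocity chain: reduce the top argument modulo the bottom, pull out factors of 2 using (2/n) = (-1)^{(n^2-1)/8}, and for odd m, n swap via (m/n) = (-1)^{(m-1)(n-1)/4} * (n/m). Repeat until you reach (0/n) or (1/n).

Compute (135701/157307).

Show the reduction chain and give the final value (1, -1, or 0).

-1

flip (135701/157307) -> (157307/135701): both odd, 135701 mod 4 = 1, 157307 mod 4 = 3, so the flip contributes +1; sign now +1
(157307/135701): 157307 mod 135701 = 21606, so (157307/135701) = (21606/135701)
factor out 2^1: 21606 = 2^1·10803; with 135701 mod 8 = 5, (2/135701) = -1; sign now -1; continue with (10803/135701)
flip (10803/135701) -> (135701/10803): both odd, 10803 mod 4 = 3, 135701 mod 4 = 1, so the flip contributes +1; sign now -1
(135701/10803): 135701 mod 10803 = 6065, so (135701/10803) = (6065/10803)
flip (6065/10803) -> (10803/6065): both odd, 6065 mod 4 = 1, 10803 mod 4 = 3, so the flip contributes +1; sign now -1
(10803/6065): 10803 mod 6065 = 4738, so (10803/6065) = (4738/6065)
factor out 2^1: 4738 = 2^1·2369; with 6065 mod 8 = 1, (2/6065) = +1; sign now -1; continue with (2369/6065)
flip (2369/6065) -> (6065/2369): both odd, 2369 mod 4 = 1, 6065 mod 4 = 1, so the flip contributes +1; sign now -1
(6065/2369): 6065 mod 2369 = 1327, so (6065/2369) = (1327/2369)
flip (1327/2369) -> (2369/1327): both odd, 1327 mod 4 = 3, 2369 mod 4 = 1, so the flip contributes +1; sign now -1
(2369/1327): 2369 mod 1327 = 1042, so (2369/1327) = (1042/1327)
factor out 2^1: 1042 = 2^1·521; with 1327 mod 8 = 7, (2/1327) = +1; sign now -1; continue with (521/1327)
flip (521/1327) -> (1327/521): both odd, 521 mod 4 = 1, 1327 mod 4 = 3, so the flip contributes +1; sign now -1
(1327/521): 1327 mod 521 = 285, so (1327/521) = (285/521)
flip (285/521) -> (521/285): both odd, 285 mod 4 = 1, 521 mod 4 = 1, so the flip contributes +1; sign now -1
(521/285): 521 mod 285 = 236, so (521/285) = (236/285)
factor out 2^2: 236 = 2^2·59; with 285 mod 8 = 5, (2/285) = -1; sign now -1; continue with (59/285)
flip (59/285) -> (285/59): both odd, 59 mod 4 = 3, 285 mod 4 = 1, so the flip contributes +1; sign now -1
(285/59): 285 mod 59 = 49, so (285/59) = (49/59)
flip (49/59) -> (59/49): both odd, 49 mod 4 = 1, 59 mod 4 = 3, so the flip contributes +1; sign now -1
(59/49): 59 mod 49 = 10, so (59/49) = (10/49)
factor out 2^1: 10 = 2^1·5; with 49 mod 8 = 1, (2/49) = +1; sign now -1; continue with (5/49)
flip (5/49) -> (49/5): both odd, 5 mod 4 = 1, 49 mod 4 = 1, so the flip contributes +1; sign now -1
(49/5): 49 mod 5 = 4, so (49/5) = (4/5)
factor out 2^2: 4 = 2^2·1; with 5 mod 8 = 5, (2/5) = -1; sign now -1; continue with (1/5)
reached (1/5) = 1, so the symbol is -1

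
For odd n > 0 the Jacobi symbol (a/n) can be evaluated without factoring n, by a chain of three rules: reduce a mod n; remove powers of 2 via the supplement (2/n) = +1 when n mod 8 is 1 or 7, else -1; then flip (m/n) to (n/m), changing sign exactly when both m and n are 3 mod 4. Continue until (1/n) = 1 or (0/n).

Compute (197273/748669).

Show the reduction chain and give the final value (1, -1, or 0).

-1

reciprocity: (197273/748669) = +1·(748669/197273) since 197273 mod 4 = 1, 748669 mod 4 = 1; sign now +1
(748669/197273) = (156850/197273)   [reduce mod 197273]
156850 = 2^1·78425; (2/197273) = +1 since 197273 mod 8 = 1, so (156850/197273) = (+1)^1·(78425/197273); sign now +1
reciprocity: (78425/197273) = +1·(197273/78425) since 78425 mod 4 = 1, 197273 mod 4 = 1; sign now +1
(197273/78425) = (40423/78425)   [reduce mod 78425]
reciprocity: (40423/78425) = +1·(78425/40423) since 40423 mod 4 = 3, 78425 mod 4 = 1; sign now +1
(78425/40423) = (38002/40423)   [reduce mod 40423]
38002 = 2^1·19001; (2/40423) = +1 since 40423 mod 8 = 7, so (38002/40423) = (+1)^1·(19001/40423); sign now +1
reciprocity: (19001/40423) = +1·(40423/19001) since 19001 mod 4 = 1, 40423 mod 4 = 3; sign now +1
(40423/19001) = (2421/19001)   [reduce mod 19001]
reciprocity: (2421/19001) = +1·(19001/2421) since 2421 mod 4 = 1, 19001 mod 4 = 1; sign now +1
(19001/2421) = (2054/2421)   [reduce mod 2421]
2054 = 2^1·1027; (2/2421) = -1 since 2421 mod 8 = 5, so (2054/2421) = (-1)^1·(1027/2421); sign now -1
reciprocity: (1027/2421) = +1·(2421/1027) since 1027 mod 4 = 3, 2421 mod 4 = 1; sign now -1
(2421/1027) = (367/1027)   [reduce mod 1027]
reciprocity: (367/1027) = -1·(1027/367) since 367 mod 4 = 3, 1027 mod 4 = 3; sign now +1
(1027/367) = (293/367)   [reduce mod 367]
reciprocity: (293/367) = +1·(367/293) since 293 mod 4 = 1, 367 mod 4 = 3; sign now +1
(367/293) = (74/293)   [reduce mod 293]
74 = 2^1·37; (2/293) = -1 since 293 mod 8 = 5, so (74/293) = (-1)^1·(37/293); sign now -1
reciprocity: (37/293) = +1·(293/37) since 37 mod 4 = 1, 293 mod 4 = 1; sign now -1
(293/37) = (34/37)   [reduce mod 37]
34 = 2^1·17; (2/37) = -1 since 37 mod 8 = 5, so (34/37) = (-1)^1·(17/37); sign now +1
reciprocity: (17/37) = +1·(37/17) since 17 mod 4 = 1, 37 mod 4 = 1; sign now +1
(37/17) = (3/17)   [reduce mod 17]
reciprocity: (3/17) = +1·(17/3) since 3 mod 4 = 3, 17 mod 4 = 1; sign now +1
(17/3) = (2/3)   [reduce mod 3]
2 = 2^1·1; (2/3) = -1 since 3 mod 8 = 3, so (2/3) = (-1)^1·(1/3); sign now -1
(1/3) = 1; final value = sign = -1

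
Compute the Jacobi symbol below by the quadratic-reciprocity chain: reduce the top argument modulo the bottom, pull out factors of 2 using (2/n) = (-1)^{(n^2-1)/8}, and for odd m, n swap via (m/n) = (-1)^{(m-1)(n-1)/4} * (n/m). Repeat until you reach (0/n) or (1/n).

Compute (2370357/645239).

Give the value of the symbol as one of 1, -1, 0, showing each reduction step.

-1

(2370357/645239): 2370357 mod 645239 = 434640, so (2370357/645239) = (434640/645239)
factor out 2^4: 434640 = 2^4·27165; with 645239 mod 8 = 7, (2/645239) = +1; sign now +1; continue with (27165/645239)
flip (27165/645239) -> (645239/27165): both odd, 27165 mod 4 = 1, 645239 mod 4 = 3, so the flip contributes +1; sign now +1
(645239/27165): 645239 mod 27165 = 20444, so (645239/27165) = (20444/27165)
factor out 2^2: 20444 = 2^2·5111; with 27165 mod 8 = 5, (2/27165) = -1; sign now +1; continue with (5111/27165)
flip (5111/27165) -> (27165/5111): both odd, 5111 mod 4 = 3, 27165 mod 4 = 1, so the flip contributes +1; sign now +1
(27165/5111): 27165 mod 5111 = 1610, so (27165/5111) = (1610/5111)
factor out 2^1: 1610 = 2^1·805; with 5111 mod 8 = 7, (2/5111) = +1; sign now +1; continue with (805/5111)
flip (805/5111) -> (5111/805): both odd, 805 mod 4 = 1, 5111 mod 4 = 3, so the flip contributes +1; sign now +1
(5111/805): 5111 mod 805 = 281, so (5111/805) = (281/805)
flip (281/805) -> (805/281): both odd, 281 mod 4 = 1, 805 mod 4 = 1, so the flip contributes +1; sign now +1
(805/281): 805 mod 281 = 243, so (805/281) = (243/281)
flip (243/281) -> (281/243): both odd, 243 mod 4 = 3, 281 mod 4 = 1, so the flip contributes +1; sign now +1
(281/243): 281 mod 243 = 38, so (281/243) = (38/243)
factor out 2^1: 38 = 2^1·19; with 243 mod 8 = 3, (2/243) = -1; sign now -1; continue with (19/243)
flip (19/243) -> (243/19): both odd, 19 mod 4 = 3, 243 mod 4 = 3, so the flip contributes -1; sign now +1
(243/19): 243 mod 19 = 15, so (243/19) = (15/19)
flip (15/19) -> (19/15): both odd, 15 mod 4 = 3, 19 mod 4 = 3, so the flip contributes -1; sign now -1
(19/15): 19 mod 15 = 4, so (19/15) = (4/15)
factor out 2^2: 4 = 2^2·1; with 15 mod 8 = 7, (2/15) = +1; sign now -1; continue with (1/15)
reached (1/15) = 1, so the symbol is -1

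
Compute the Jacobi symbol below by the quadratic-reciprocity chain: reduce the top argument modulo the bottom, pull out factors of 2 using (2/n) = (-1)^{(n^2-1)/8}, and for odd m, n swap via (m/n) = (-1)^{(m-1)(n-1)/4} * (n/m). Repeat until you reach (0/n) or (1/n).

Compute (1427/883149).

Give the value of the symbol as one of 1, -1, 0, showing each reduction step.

reciprocity: (1427/883149) = +1·(883149/1427) since 1427 mod 4 = 3, 883149 mod 4 = 1; sign now +1
(883149/1427) = (1263/1427)   [reduce mod 1427]
reciprocity: (1263/1427) = -1·(1427/1263) since 1263 mod 4 = 3, 1427 mod 4 = 3; sign now -1
(1427/1263) = (164/1263)   [reduce mod 1263]
164 = 2^2·41; (2/1263) = +1 since 1263 mod 8 = 7, so (164/1263) = (+1)^2·(41/1263); sign now -1
reciprocity: (41/1263) = +1·(1263/41) since 41 mod 4 = 1, 1263 mod 4 = 3; sign now -1
(1263/41) = (33/41)   [reduce mod 41]
reciprocity: (33/41) = +1·(41/33) since 33 mod 4 = 1, 41 mod 4 = 1; sign now -1
(41/33) = (8/33)   [reduce mod 33]
8 = 2^3·1; (2/33) = +1 since 33 mod 8 = 1, so (8/33) = (+1)^3·(1/33); sign now -1
(1/33) = 1; final value = sign = -1

-1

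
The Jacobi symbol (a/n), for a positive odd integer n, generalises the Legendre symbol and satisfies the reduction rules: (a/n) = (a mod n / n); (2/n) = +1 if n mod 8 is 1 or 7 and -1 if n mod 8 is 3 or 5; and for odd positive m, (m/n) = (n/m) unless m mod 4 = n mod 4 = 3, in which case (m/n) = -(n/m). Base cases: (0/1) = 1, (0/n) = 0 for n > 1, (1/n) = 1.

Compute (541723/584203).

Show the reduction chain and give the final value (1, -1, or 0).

1

reciprocity: (541723/584203) = -1·(584203/541723) since 541723 mod 4 = 3, 584203 mod 4 = 3; sign now -1
(584203/541723) = (42480/541723)   [reduce mod 541723]
42480 = 2^4·2655; (2/541723) = -1 since 541723 mod 8 = 3, so (42480/541723) = (-1)^4·(2655/541723); sign now -1
reciprocity: (2655/541723) = -1·(541723/2655) since 2655 mod 4 = 3, 541723 mod 4 = 3; sign now +1
(541723/2655) = (103/2655)   [reduce mod 2655]
reciprocity: (103/2655) = -1·(2655/103) since 103 mod 4 = 3, 2655 mod 4 = 3; sign now -1
(2655/103) = (80/103)   [reduce mod 103]
80 = 2^4·5; (2/103) = +1 since 103 mod 8 = 7, so (80/103) = (+1)^4·(5/103); sign now -1
reciprocity: (5/103) = +1·(103/5) since 5 mod 4 = 1, 103 mod 4 = 3; sign now -1
(103/5) = (3/5)   [reduce mod 5]
reciprocity: (3/5) = +1·(5/3) since 3 mod 4 = 3, 5 mod 4 = 1; sign now -1
(5/3) = (2/3)   [reduce mod 3]
2 = 2^1·1; (2/3) = -1 since 3 mod 8 = 3, so (2/3) = (-1)^1·(1/3); sign now +1
(1/3) = 1; final value = sign = +1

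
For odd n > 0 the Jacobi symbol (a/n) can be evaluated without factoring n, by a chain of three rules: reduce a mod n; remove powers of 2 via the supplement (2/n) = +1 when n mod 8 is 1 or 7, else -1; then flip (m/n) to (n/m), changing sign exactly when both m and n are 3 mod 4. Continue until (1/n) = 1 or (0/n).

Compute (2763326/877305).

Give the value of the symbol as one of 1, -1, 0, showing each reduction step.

(2763326/877305): 2763326 mod 877305 = 131411, so (2763326/877305) = (131411/877305)
flip (131411/877305) -> (877305/131411): both odd, 131411 mod 4 = 3, 877305 mod 4 = 1, so the flip contributes +1; sign now +1
(877305/131411): 877305 mod 131411 = 88839, so (877305/131411) = (88839/131411)
flip (88839/131411) -> (131411/88839): both odd, 88839 mod 4 = 3, 131411 mod 4 = 3, so the flip contributes -1; sign now -1
(131411/88839): 131411 mod 88839 = 42572, so (131411/88839) = (42572/88839)
factor out 2^2: 42572 = 2^2·10643; with 88839 mod 8 = 7, (2/88839) = +1; sign now -1; continue with (10643/88839)
flip (10643/88839) -> (88839/10643): both odd, 10643 mod 4 = 3, 88839 mod 4 = 3, so the flip contributes -1; sign now +1
(88839/10643): 88839 mod 10643 = 3695, so (88839/10643) = (3695/10643)
flip (3695/10643) -> (10643/3695): both odd, 3695 mod 4 = 3, 10643 mod 4 = 3, so the flip contributes -1; sign now -1
(10643/3695): 10643 mod 3695 = 3253, so (10643/3695) = (3253/3695)
flip (3253/3695) -> (3695/3253): both odd, 3253 mod 4 = 1, 3695 mod 4 = 3, so the flip contributes +1; sign now -1
(3695/3253): 3695 mod 3253 = 442, so (3695/3253) = (442/3253)
factor out 2^1: 442 = 2^1·221; with 3253 mod 8 = 5, (2/3253) = -1; sign now +1; continue with (221/3253)
flip (221/3253) -> (3253/221): both odd, 221 mod 4 = 1, 3253 mod 4 = 1, so the flip contributes +1; sign now +1
(3253/221): 3253 mod 221 = 159, so (3253/221) = (159/221)
flip (159/221) -> (221/159): both odd, 159 mod 4 = 3, 221 mod 4 = 1, so the flip contributes +1; sign now +1
(221/159): 221 mod 159 = 62, so (221/159) = (62/159)
factor out 2^1: 62 = 2^1·31; with 159 mod 8 = 7, (2/159) = +1; sign now +1; continue with (31/159)
flip (31/159) -> (159/31): both odd, 31 mod 4 = 3, 159 mod 4 = 3, so the flip contributes -1; sign now -1
(159/31): 159 mod 31 = 4, so (159/31) = (4/31)
factor out 2^2: 4 = 2^2·1; with 31 mod 8 = 7, (2/31) = +1; sign now -1; continue with (1/31)
reached (1/31) = 1, so the symbol is -1

-1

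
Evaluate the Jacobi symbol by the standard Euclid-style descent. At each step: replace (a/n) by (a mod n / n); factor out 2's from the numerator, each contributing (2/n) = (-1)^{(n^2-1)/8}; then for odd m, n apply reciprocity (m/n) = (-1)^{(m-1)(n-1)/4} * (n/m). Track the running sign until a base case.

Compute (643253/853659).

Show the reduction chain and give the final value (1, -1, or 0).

flip (643253/853659) -> (853659/643253): both odd, 643253 mod 4 = 1, 853659 mod 4 = 3, so the flip contributes +1; sign now +1
(853659/643253): 853659 mod 643253 = 210406, so (853659/643253) = (210406/643253)
factor out 2^1: 210406 = 2^1·105203; with 643253 mod 8 = 5, (2/643253) = -1; sign now -1; continue with (105203/643253)
flip (105203/643253) -> (643253/105203): both odd, 105203 mod 4 = 3, 643253 mod 4 = 1, so the flip contributes +1; sign now -1
(643253/105203): 643253 mod 105203 = 12035, so (643253/105203) = (12035/105203)
flip (12035/105203) -> (105203/12035): both odd, 12035 mod 4 = 3, 105203 mod 4 = 3, so the flip contributes -1; sign now +1
(105203/12035): 105203 mod 12035 = 8923, so (105203/12035) = (8923/12035)
flip (8923/12035) -> (12035/8923): both odd, 8923 mod 4 = 3, 12035 mod 4 = 3, so the flip contributes -1; sign now -1
(12035/8923): 12035 mod 8923 = 3112, so (12035/8923) = (3112/8923)
factor out 2^3: 3112 = 2^3·389; with 8923 mod 8 = 3, (2/8923) = -1; sign now +1; continue with (389/8923)
flip (389/8923) -> (8923/389): both odd, 389 mod 4 = 1, 8923 mod 4 = 3, so the flip contributes +1; sign now +1
(8923/389): 8923 mod 389 = 365, so (8923/389) = (365/389)
flip (365/389) -> (389/365): both odd, 365 mod 4 = 1, 389 mod 4 = 1, so the flip contributes +1; sign now +1
(389/365): 389 mod 365 = 24, so (389/365) = (24/365)
factor out 2^3: 24 = 2^3·3; with 365 mod 8 = 5, (2/365) = -1; sign now -1; continue with (3/365)
flip (3/365) -> (365/3): both odd, 3 mod 4 = 3, 365 mod 4 = 1, so the flip contributes +1; sign now -1
(365/3): 365 mod 3 = 2, so (365/3) = (2/3)
factor out 2^1: 2 = 2^1·1; with 3 mod 8 = 3, (2/3) = -1; sign now +1; continue with (1/3)
reached (1/3) = 1, so the symbol is +1

1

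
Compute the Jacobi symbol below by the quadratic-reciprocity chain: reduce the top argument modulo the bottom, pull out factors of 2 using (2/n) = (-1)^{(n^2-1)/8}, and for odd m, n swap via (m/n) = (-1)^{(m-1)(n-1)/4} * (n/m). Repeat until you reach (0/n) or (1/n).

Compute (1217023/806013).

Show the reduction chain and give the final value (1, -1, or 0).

(1217023/806013): 1217023 mod 806013 = 411010, so (1217023/806013) = (411010/806013)
factor out 2^1: 411010 = 2^1·205505; with 806013 mod 8 = 5, (2/806013) = -1; sign now -1; continue with (205505/806013)
flip (205505/806013) -> (806013/205505): both odd, 205505 mod 4 = 1, 806013 mod 4 = 1, so the flip contributes +1; sign now -1
(806013/205505): 806013 mod 205505 = 189498, so (806013/205505) = (189498/205505)
factor out 2^1: 189498 = 2^1·94749; with 205505 mod 8 = 1, (2/205505) = +1; sign now -1; continue with (94749/205505)
flip (94749/205505) -> (205505/94749): both odd, 94749 mod 4 = 1, 205505 mod 4 = 1, so the flip contributes +1; sign now -1
(205505/94749): 205505 mod 94749 = 16007, so (205505/94749) = (16007/94749)
flip (16007/94749) -> (94749/16007): both odd, 16007 mod 4 = 3, 94749 mod 4 = 1, so the flip contributes +1; sign now -1
(94749/16007): 94749 mod 16007 = 14714, so (94749/16007) = (14714/16007)
factor out 2^1: 14714 = 2^1·7357; with 16007 mod 8 = 7, (2/16007) = +1; sign now -1; continue with (7357/16007)
flip (7357/16007) -> (16007/7357): both odd, 7357 mod 4 = 1, 16007 mod 4 = 3, so the flip contributes +1; sign now -1
(16007/7357): 16007 mod 7357 = 1293, so (16007/7357) = (1293/7357)
flip (1293/7357) -> (7357/1293): both odd, 1293 mod 4 = 1, 7357 mod 4 = 1, so the flip contributes +1; sign now -1
(7357/1293): 7357 mod 1293 = 892, so (7357/1293) = (892/1293)
factor out 2^2: 892 = 2^2·223; with 1293 mod 8 = 5, (2/1293) = -1; sign now -1; continue with (223/1293)
flip (223/1293) -> (1293/223): both odd, 223 mod 4 = 3, 1293 mod 4 = 1, so the flip contributes +1; sign now -1
(1293/223): 1293 mod 223 = 178, so (1293/223) = (178/223)
factor out 2^1: 178 = 2^1·89; with 223 mod 8 = 7, (2/223) = +1; sign now -1; continue with (89/223)
flip (89/223) -> (223/89): both odd, 89 mod 4 = 1, 223 mod 4 = 3, so the flip contributes +1; sign now -1
(223/89): 223 mod 89 = 45, so (223/89) = (45/89)
flip (45/89) -> (89/45): both odd, 45 mod 4 = 1, 89 mod 4 = 1, so the flip contributes +1; sign now -1
(89/45): 89 mod 45 = 44, so (89/45) = (44/45)
factor out 2^2: 44 = 2^2·11; with 45 mod 8 = 5, (2/45) = -1; sign now -1; continue with (11/45)
flip (11/45) -> (45/11): both odd, 11 mod 4 = 3, 45 mod 4 = 1, so the flip contributes +1; sign now -1
(45/11): 45 mod 11 = 1, so (45/11) = (1/11)
reached (1/11) = 1, so the symbol is -1

-1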